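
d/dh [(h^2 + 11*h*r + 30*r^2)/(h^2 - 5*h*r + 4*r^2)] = 2*r*(-8*h^2 - 26*h*r + 97*r^2)/(h^4 - 10*h^3*r + 33*h^2*r^2 - 40*h*r^3 + 16*r^4)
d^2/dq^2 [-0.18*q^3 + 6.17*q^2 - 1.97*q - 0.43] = 12.34 - 1.08*q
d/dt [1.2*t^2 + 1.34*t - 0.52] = 2.4*t + 1.34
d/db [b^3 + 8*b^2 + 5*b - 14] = 3*b^2 + 16*b + 5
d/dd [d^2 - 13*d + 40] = 2*d - 13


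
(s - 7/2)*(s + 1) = s^2 - 5*s/2 - 7/2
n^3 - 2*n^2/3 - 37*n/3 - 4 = (n - 4)*(n + 1/3)*(n + 3)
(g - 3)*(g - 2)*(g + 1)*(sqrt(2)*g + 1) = sqrt(2)*g^4 - 4*sqrt(2)*g^3 + g^3 - 4*g^2 + sqrt(2)*g^2 + g + 6*sqrt(2)*g + 6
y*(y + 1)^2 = y^3 + 2*y^2 + y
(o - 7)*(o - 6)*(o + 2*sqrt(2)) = o^3 - 13*o^2 + 2*sqrt(2)*o^2 - 26*sqrt(2)*o + 42*o + 84*sqrt(2)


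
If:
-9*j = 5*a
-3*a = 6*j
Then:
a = 0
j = 0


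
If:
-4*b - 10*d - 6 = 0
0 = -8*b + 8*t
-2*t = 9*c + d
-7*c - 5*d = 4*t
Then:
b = 57/17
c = -9/17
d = -33/17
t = 57/17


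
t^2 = t^2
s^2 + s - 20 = (s - 4)*(s + 5)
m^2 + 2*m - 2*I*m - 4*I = (m + 2)*(m - 2*I)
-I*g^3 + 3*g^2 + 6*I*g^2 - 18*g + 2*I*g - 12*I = (g - 6)*(g + 2*I)*(-I*g + 1)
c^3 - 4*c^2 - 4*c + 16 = (c - 4)*(c - 2)*(c + 2)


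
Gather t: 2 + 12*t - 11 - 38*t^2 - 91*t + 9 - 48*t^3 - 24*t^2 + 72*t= -48*t^3 - 62*t^2 - 7*t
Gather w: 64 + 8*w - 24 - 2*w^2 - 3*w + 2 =-2*w^2 + 5*w + 42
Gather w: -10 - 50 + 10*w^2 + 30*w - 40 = 10*w^2 + 30*w - 100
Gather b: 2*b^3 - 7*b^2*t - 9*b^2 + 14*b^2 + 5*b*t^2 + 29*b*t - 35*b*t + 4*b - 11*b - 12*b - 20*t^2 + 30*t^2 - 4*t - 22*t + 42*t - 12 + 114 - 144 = 2*b^3 + b^2*(5 - 7*t) + b*(5*t^2 - 6*t - 19) + 10*t^2 + 16*t - 42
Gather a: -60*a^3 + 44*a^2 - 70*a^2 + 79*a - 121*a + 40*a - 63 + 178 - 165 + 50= -60*a^3 - 26*a^2 - 2*a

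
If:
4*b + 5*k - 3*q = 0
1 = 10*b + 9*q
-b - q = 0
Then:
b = 1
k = -7/5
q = -1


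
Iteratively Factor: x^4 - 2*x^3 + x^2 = (x)*(x^3 - 2*x^2 + x) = x^2*(x^2 - 2*x + 1) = x^2*(x - 1)*(x - 1)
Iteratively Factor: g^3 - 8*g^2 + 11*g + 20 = (g - 5)*(g^2 - 3*g - 4) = (g - 5)*(g - 4)*(g + 1)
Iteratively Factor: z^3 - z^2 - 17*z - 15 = (z + 3)*(z^2 - 4*z - 5) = (z - 5)*(z + 3)*(z + 1)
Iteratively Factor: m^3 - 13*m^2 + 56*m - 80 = (m - 5)*(m^2 - 8*m + 16) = (m - 5)*(m - 4)*(m - 4)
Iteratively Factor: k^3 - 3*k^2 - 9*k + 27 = (k - 3)*(k^2 - 9) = (k - 3)*(k + 3)*(k - 3)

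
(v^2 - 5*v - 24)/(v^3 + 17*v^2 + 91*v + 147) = (v - 8)/(v^2 + 14*v + 49)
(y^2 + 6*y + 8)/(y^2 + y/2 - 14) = 2*(y + 2)/(2*y - 7)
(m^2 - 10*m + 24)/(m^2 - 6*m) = (m - 4)/m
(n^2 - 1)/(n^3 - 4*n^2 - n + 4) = 1/(n - 4)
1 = 1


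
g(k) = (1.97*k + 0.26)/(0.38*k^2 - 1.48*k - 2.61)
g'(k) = (1.48 - 0.76*k)*(1.97*k + 0.26)/(0.38*k^2 - 1.48*k - 2.61)^2 + 1.97/(0.38*k^2 - 1.48*k - 2.61) = (0.7486*k^2 - 2.9156*k - (0.76*k - 1.48)*(1.97*k + 0.26) - 5.1417)/(-0.38*k^2 + 1.48*k + 2.61)^2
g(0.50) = -0.38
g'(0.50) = -0.48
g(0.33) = -0.30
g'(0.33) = -0.52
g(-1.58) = -4.21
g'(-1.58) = -13.77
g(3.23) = -1.93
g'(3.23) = -1.13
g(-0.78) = 1.04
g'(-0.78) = -3.37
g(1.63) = -0.87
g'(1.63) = -0.44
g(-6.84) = -0.52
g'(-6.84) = -0.06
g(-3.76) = -0.86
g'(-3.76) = -0.21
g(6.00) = 5.52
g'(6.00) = -6.86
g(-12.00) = -0.33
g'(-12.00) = -0.02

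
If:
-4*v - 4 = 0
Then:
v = -1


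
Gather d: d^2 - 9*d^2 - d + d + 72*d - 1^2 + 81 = -8*d^2 + 72*d + 80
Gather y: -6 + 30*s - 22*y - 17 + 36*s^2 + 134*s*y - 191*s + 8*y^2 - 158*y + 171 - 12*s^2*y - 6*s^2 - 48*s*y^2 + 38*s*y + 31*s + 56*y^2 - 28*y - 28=30*s^2 - 130*s + y^2*(64 - 48*s) + y*(-12*s^2 + 172*s - 208) + 120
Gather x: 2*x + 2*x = 4*x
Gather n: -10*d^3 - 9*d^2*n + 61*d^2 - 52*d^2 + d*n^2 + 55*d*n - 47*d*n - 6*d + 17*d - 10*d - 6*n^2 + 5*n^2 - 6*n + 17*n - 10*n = -10*d^3 + 9*d^2 + d + n^2*(d - 1) + n*(-9*d^2 + 8*d + 1)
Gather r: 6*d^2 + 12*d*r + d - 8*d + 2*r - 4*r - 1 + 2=6*d^2 - 7*d + r*(12*d - 2) + 1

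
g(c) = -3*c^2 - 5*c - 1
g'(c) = -6*c - 5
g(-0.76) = 1.07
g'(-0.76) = -0.44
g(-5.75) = -71.44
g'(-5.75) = 29.50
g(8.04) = -235.12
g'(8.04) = -53.24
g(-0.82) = 1.08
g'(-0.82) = -0.08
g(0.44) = -3.78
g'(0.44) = -7.64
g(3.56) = -56.82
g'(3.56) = -26.36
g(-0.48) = 0.71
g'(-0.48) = -2.12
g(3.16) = -46.76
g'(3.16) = -23.96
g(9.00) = -289.00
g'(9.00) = -59.00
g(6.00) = -139.00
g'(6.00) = -41.00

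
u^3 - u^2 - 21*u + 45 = (u - 3)^2*(u + 5)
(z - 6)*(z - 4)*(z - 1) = z^3 - 11*z^2 + 34*z - 24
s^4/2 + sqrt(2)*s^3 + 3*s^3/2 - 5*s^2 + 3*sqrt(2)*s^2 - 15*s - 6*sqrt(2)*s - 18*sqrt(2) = (s/2 + sqrt(2)/2)*(s + 3)*(s - 2*sqrt(2))*(s + 3*sqrt(2))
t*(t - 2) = t^2 - 2*t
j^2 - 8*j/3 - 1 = (j - 3)*(j + 1/3)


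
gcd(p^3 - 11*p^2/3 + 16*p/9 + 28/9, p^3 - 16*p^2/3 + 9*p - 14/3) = p^2 - 13*p/3 + 14/3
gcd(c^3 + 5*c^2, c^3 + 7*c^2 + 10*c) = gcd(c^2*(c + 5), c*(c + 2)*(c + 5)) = c^2 + 5*c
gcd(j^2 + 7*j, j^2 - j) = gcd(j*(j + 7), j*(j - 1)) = j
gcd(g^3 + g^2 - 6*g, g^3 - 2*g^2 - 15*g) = g^2 + 3*g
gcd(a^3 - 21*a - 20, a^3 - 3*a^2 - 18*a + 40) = a^2 - a - 20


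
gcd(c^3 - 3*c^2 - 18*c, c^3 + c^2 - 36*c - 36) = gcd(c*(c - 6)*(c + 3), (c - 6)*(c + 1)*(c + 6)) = c - 6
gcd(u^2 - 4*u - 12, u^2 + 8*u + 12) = u + 2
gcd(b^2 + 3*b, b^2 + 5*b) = b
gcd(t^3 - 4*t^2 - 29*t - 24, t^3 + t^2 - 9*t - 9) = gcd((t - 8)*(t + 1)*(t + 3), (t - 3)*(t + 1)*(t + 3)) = t^2 + 4*t + 3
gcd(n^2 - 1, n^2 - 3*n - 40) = 1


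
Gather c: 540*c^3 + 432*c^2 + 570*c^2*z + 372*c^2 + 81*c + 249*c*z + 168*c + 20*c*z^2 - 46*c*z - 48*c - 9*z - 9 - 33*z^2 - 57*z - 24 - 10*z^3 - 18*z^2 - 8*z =540*c^3 + c^2*(570*z + 804) + c*(20*z^2 + 203*z + 201) - 10*z^3 - 51*z^2 - 74*z - 33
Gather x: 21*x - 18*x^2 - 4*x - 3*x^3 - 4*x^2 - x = -3*x^3 - 22*x^2 + 16*x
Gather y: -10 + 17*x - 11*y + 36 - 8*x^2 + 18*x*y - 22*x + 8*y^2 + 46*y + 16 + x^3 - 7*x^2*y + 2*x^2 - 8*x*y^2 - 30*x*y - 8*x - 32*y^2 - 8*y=x^3 - 6*x^2 - 13*x + y^2*(-8*x - 24) + y*(-7*x^2 - 12*x + 27) + 42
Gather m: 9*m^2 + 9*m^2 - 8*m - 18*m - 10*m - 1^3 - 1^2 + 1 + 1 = 18*m^2 - 36*m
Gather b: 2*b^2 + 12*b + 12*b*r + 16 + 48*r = 2*b^2 + b*(12*r + 12) + 48*r + 16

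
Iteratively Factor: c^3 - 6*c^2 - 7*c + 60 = (c + 3)*(c^2 - 9*c + 20) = (c - 4)*(c + 3)*(c - 5)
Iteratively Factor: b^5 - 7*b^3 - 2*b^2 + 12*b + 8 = (b - 2)*(b^4 + 2*b^3 - 3*b^2 - 8*b - 4) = (b - 2)*(b + 1)*(b^3 + b^2 - 4*b - 4) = (b - 2)*(b + 1)*(b + 2)*(b^2 - b - 2) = (b - 2)^2*(b + 1)*(b + 2)*(b + 1)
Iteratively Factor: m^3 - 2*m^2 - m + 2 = (m - 1)*(m^2 - m - 2) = (m - 2)*(m - 1)*(m + 1)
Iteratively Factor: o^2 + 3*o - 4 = (o - 1)*(o + 4)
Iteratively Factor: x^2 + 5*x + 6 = (x + 3)*(x + 2)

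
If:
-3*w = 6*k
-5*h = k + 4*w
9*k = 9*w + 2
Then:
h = 14/135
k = 2/27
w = -4/27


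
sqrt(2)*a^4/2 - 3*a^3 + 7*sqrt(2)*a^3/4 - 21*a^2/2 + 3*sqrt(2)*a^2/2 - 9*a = a*(a + 3/2)*(a - 3*sqrt(2))*(sqrt(2)*a/2 + sqrt(2))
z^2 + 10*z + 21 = (z + 3)*(z + 7)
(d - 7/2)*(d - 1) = d^2 - 9*d/2 + 7/2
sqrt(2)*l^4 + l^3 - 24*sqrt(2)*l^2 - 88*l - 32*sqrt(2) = (l - 4*sqrt(2))*(l + 2*sqrt(2))^2*(sqrt(2)*l + 1)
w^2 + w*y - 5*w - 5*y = (w - 5)*(w + y)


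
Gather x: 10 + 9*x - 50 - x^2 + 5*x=-x^2 + 14*x - 40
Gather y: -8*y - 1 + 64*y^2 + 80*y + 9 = 64*y^2 + 72*y + 8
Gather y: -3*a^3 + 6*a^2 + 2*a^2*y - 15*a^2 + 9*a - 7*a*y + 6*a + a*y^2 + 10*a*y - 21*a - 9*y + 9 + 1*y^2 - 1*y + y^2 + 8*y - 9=-3*a^3 - 9*a^2 - 6*a + y^2*(a + 2) + y*(2*a^2 + 3*a - 2)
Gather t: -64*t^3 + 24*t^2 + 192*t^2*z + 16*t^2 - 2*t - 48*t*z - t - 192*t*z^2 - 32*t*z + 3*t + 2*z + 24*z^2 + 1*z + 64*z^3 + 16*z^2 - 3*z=-64*t^3 + t^2*(192*z + 40) + t*(-192*z^2 - 80*z) + 64*z^3 + 40*z^2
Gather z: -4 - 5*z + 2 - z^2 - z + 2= -z^2 - 6*z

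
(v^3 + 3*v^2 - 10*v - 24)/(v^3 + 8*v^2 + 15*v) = (v^3 + 3*v^2 - 10*v - 24)/(v*(v^2 + 8*v + 15))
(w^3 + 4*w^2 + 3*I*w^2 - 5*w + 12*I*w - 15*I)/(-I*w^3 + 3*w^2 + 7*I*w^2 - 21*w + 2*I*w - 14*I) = (I*w^3 + w^2*(-3 + 4*I) - w*(12 + 5*I) + 15)/(w^3 + w^2*(-7 + 3*I) - w*(2 + 21*I) + 14)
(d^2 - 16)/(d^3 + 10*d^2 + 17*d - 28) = (d - 4)/(d^2 + 6*d - 7)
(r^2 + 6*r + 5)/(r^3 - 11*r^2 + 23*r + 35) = (r + 5)/(r^2 - 12*r + 35)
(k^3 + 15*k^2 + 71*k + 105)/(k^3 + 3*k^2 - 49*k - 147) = (k + 5)/(k - 7)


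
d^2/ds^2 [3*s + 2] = 0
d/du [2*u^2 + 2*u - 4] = 4*u + 2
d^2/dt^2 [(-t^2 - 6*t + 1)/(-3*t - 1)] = -52/(27*t^3 + 27*t^2 + 9*t + 1)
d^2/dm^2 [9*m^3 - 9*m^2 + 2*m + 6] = 54*m - 18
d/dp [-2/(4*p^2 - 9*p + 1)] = 2*(8*p - 9)/(4*p^2 - 9*p + 1)^2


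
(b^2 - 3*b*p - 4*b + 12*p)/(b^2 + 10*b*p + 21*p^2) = (b^2 - 3*b*p - 4*b + 12*p)/(b^2 + 10*b*p + 21*p^2)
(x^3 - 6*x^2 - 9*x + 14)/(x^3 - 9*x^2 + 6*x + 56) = (x - 1)/(x - 4)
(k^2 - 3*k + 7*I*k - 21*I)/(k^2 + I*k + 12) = (k^2 + k*(-3 + 7*I) - 21*I)/(k^2 + I*k + 12)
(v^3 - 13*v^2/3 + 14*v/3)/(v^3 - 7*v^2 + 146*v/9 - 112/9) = 3*v/(3*v - 8)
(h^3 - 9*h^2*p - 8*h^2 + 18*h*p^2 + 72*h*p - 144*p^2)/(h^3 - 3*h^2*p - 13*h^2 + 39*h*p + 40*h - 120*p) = (h - 6*p)/(h - 5)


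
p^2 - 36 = (p - 6)*(p + 6)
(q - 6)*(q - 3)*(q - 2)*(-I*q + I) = -I*q^4 + 12*I*q^3 - 47*I*q^2 + 72*I*q - 36*I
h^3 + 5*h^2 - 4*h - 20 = (h - 2)*(h + 2)*(h + 5)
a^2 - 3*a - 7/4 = (a - 7/2)*(a + 1/2)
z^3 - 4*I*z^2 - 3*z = z*(z - 3*I)*(z - I)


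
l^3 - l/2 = l*(l - sqrt(2)/2)*(l + sqrt(2)/2)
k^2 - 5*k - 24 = (k - 8)*(k + 3)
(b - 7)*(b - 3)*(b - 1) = b^3 - 11*b^2 + 31*b - 21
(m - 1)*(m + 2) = m^2 + m - 2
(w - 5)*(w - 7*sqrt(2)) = w^2 - 7*sqrt(2)*w - 5*w + 35*sqrt(2)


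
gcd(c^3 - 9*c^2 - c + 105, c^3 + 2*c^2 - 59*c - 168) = c + 3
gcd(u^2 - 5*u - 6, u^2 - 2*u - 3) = u + 1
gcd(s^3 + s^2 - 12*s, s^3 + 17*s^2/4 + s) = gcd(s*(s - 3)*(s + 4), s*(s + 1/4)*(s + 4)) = s^2 + 4*s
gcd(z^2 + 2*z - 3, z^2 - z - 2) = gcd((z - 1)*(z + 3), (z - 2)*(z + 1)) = 1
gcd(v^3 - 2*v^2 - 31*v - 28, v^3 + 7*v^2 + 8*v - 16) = v + 4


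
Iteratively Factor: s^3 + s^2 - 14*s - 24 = (s + 3)*(s^2 - 2*s - 8) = (s + 2)*(s + 3)*(s - 4)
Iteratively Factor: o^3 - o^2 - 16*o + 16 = (o - 4)*(o^2 + 3*o - 4) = (o - 4)*(o - 1)*(o + 4)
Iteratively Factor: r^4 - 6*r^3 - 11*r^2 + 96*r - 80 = (r - 1)*(r^3 - 5*r^2 - 16*r + 80) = (r - 1)*(r + 4)*(r^2 - 9*r + 20) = (r - 4)*(r - 1)*(r + 4)*(r - 5)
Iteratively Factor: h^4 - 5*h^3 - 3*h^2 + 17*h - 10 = (h + 2)*(h^3 - 7*h^2 + 11*h - 5) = (h - 1)*(h + 2)*(h^2 - 6*h + 5) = (h - 5)*(h - 1)*(h + 2)*(h - 1)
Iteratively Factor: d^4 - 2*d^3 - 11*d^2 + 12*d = (d + 3)*(d^3 - 5*d^2 + 4*d) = d*(d + 3)*(d^2 - 5*d + 4) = d*(d - 1)*(d + 3)*(d - 4)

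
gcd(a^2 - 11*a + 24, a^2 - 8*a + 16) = 1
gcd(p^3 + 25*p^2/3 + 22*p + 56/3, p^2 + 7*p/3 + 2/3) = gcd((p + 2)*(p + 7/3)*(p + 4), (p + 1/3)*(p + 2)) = p + 2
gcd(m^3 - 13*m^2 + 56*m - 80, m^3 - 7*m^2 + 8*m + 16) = m^2 - 8*m + 16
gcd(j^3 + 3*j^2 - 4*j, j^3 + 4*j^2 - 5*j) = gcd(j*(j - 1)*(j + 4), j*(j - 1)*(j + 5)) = j^2 - j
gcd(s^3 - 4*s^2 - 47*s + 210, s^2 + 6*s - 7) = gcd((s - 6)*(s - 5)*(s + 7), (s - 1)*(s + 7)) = s + 7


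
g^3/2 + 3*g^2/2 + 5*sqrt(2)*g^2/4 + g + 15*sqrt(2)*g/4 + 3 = (g/2 + sqrt(2))*(g + 3)*(g + sqrt(2)/2)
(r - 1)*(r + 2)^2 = r^3 + 3*r^2 - 4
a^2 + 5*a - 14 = (a - 2)*(a + 7)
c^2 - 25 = (c - 5)*(c + 5)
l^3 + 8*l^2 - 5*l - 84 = (l - 3)*(l + 4)*(l + 7)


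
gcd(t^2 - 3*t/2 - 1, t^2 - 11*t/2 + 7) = t - 2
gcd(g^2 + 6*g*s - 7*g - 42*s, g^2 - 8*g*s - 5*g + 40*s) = 1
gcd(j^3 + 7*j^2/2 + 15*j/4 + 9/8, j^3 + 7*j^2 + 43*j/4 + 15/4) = j^2 + 2*j + 3/4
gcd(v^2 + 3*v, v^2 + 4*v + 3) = v + 3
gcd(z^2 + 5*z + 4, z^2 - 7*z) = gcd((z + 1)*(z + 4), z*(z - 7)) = 1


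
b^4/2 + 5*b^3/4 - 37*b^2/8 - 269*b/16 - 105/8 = (b/2 + 1)*(b - 7/2)*(b + 3/2)*(b + 5/2)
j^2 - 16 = (j - 4)*(j + 4)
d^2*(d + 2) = d^3 + 2*d^2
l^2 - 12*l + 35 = (l - 7)*(l - 5)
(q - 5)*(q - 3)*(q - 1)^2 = q^4 - 10*q^3 + 32*q^2 - 38*q + 15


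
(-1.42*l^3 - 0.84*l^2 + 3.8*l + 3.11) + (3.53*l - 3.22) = -1.42*l^3 - 0.84*l^2 + 7.33*l - 0.11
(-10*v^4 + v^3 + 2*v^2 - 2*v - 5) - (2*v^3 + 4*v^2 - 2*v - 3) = -10*v^4 - v^3 - 2*v^2 - 2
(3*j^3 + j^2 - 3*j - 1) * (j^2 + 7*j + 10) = 3*j^5 + 22*j^4 + 34*j^3 - 12*j^2 - 37*j - 10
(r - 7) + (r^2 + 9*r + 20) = r^2 + 10*r + 13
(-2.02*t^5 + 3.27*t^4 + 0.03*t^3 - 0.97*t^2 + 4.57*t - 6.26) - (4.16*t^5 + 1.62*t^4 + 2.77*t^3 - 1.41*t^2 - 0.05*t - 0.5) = -6.18*t^5 + 1.65*t^4 - 2.74*t^3 + 0.44*t^2 + 4.62*t - 5.76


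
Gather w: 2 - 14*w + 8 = 10 - 14*w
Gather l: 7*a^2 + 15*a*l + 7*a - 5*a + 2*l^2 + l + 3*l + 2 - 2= 7*a^2 + 2*a + 2*l^2 + l*(15*a + 4)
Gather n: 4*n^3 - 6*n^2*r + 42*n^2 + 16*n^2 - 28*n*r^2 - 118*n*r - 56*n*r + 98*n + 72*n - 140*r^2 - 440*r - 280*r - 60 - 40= 4*n^3 + n^2*(58 - 6*r) + n*(-28*r^2 - 174*r + 170) - 140*r^2 - 720*r - 100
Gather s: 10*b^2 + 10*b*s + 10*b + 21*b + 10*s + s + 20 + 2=10*b^2 + 31*b + s*(10*b + 11) + 22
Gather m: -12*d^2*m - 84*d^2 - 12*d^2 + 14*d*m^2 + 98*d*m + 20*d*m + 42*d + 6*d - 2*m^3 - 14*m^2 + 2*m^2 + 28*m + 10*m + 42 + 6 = -96*d^2 + 48*d - 2*m^3 + m^2*(14*d - 12) + m*(-12*d^2 + 118*d + 38) + 48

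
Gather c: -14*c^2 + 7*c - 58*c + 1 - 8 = -14*c^2 - 51*c - 7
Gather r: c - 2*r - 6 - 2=c - 2*r - 8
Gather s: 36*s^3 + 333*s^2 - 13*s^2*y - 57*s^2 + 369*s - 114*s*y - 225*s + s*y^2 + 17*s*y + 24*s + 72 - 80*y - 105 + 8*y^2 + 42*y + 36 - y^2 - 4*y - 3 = 36*s^3 + s^2*(276 - 13*y) + s*(y^2 - 97*y + 168) + 7*y^2 - 42*y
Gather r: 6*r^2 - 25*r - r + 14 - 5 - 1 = 6*r^2 - 26*r + 8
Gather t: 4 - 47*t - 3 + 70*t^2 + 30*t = 70*t^2 - 17*t + 1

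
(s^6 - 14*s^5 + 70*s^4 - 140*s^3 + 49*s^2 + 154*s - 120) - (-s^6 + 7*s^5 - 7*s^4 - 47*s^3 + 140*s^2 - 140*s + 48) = 2*s^6 - 21*s^5 + 77*s^4 - 93*s^3 - 91*s^2 + 294*s - 168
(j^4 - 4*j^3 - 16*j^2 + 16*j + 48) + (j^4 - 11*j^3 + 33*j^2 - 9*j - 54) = 2*j^4 - 15*j^3 + 17*j^2 + 7*j - 6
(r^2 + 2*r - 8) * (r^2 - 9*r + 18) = r^4 - 7*r^3 - 8*r^2 + 108*r - 144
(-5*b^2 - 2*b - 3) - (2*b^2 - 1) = -7*b^2 - 2*b - 2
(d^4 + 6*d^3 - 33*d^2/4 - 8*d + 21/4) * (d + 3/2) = d^5 + 15*d^4/2 + 3*d^3/4 - 163*d^2/8 - 27*d/4 + 63/8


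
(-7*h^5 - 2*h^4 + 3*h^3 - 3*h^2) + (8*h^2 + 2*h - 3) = -7*h^5 - 2*h^4 + 3*h^3 + 5*h^2 + 2*h - 3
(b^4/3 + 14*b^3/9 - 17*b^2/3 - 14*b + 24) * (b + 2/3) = b^5/3 + 16*b^4/9 - 125*b^3/27 - 160*b^2/9 + 44*b/3 + 16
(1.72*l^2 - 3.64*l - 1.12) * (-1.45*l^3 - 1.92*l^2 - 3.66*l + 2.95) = -2.494*l^5 + 1.9756*l^4 + 2.3176*l^3 + 20.5468*l^2 - 6.6388*l - 3.304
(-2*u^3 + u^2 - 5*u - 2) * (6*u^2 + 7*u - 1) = -12*u^5 - 8*u^4 - 21*u^3 - 48*u^2 - 9*u + 2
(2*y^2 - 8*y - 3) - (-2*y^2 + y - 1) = 4*y^2 - 9*y - 2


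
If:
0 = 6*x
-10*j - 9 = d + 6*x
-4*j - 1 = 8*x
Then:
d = -13/2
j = -1/4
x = 0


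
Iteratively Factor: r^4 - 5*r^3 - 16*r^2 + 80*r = (r + 4)*(r^3 - 9*r^2 + 20*r) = r*(r + 4)*(r^2 - 9*r + 20) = r*(r - 5)*(r + 4)*(r - 4)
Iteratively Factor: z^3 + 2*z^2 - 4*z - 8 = (z + 2)*(z^2 - 4) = (z - 2)*(z + 2)*(z + 2)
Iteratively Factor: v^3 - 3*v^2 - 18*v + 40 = (v - 5)*(v^2 + 2*v - 8) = (v - 5)*(v + 4)*(v - 2)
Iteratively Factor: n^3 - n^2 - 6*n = (n)*(n^2 - n - 6) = n*(n - 3)*(n + 2)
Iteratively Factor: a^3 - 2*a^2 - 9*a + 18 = (a + 3)*(a^2 - 5*a + 6) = (a - 3)*(a + 3)*(a - 2)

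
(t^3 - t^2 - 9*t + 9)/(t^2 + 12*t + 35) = (t^3 - t^2 - 9*t + 9)/(t^2 + 12*t + 35)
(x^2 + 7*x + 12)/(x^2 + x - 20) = (x^2 + 7*x + 12)/(x^2 + x - 20)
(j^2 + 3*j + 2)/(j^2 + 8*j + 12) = (j + 1)/(j + 6)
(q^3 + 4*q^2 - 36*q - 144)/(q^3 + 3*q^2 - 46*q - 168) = (q - 6)/(q - 7)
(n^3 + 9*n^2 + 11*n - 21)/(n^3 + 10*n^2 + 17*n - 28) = (n + 3)/(n + 4)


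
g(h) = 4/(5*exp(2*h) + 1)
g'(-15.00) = 0.00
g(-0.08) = 0.76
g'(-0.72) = -1.99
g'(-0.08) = -1.23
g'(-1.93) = -0.69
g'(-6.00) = 0.00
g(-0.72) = 1.83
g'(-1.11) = -1.82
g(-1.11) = 2.59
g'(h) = -40*exp(2*h)/(5*exp(2*h) + 1)^2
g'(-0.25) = -1.49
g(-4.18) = 4.00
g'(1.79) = -0.04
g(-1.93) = 3.62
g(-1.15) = 2.66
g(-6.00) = 4.00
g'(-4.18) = -0.01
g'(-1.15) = -1.78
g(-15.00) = 4.00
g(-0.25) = 0.99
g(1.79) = 0.02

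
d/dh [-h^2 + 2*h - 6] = 2 - 2*h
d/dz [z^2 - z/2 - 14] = 2*z - 1/2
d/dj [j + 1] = 1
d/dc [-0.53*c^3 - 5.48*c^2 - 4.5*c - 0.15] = -1.59*c^2 - 10.96*c - 4.5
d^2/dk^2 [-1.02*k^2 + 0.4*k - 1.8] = -2.04000000000000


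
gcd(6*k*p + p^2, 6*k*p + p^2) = 6*k*p + p^2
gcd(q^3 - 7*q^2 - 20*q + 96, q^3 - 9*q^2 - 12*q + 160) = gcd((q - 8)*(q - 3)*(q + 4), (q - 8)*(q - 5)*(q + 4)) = q^2 - 4*q - 32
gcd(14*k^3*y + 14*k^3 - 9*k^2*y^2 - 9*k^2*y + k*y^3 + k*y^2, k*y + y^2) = 1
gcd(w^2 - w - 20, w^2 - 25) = w - 5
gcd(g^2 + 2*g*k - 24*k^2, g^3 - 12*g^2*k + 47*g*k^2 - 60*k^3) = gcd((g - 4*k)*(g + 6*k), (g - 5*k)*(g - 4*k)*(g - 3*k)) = g - 4*k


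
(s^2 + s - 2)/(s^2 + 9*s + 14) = (s - 1)/(s + 7)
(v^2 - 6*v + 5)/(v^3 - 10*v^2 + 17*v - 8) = (v - 5)/(v^2 - 9*v + 8)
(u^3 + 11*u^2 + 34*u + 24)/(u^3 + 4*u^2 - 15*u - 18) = (u + 4)/(u - 3)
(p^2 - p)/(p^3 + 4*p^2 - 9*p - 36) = p*(p - 1)/(p^3 + 4*p^2 - 9*p - 36)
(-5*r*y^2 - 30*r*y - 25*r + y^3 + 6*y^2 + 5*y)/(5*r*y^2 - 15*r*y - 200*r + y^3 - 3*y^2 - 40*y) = (-5*r*y - 5*r + y^2 + y)/(5*r*y - 40*r + y^2 - 8*y)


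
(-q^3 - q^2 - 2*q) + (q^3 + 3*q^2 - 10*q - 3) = 2*q^2 - 12*q - 3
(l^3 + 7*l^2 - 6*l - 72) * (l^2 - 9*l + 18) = l^5 - 2*l^4 - 51*l^3 + 108*l^2 + 540*l - 1296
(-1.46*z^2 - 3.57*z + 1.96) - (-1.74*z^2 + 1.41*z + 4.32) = 0.28*z^2 - 4.98*z - 2.36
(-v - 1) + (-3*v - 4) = -4*v - 5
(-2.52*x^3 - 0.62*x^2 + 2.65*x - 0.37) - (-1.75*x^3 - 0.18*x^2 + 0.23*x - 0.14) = -0.77*x^3 - 0.44*x^2 + 2.42*x - 0.23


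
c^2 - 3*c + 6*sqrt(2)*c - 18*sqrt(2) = (c - 3)*(c + 6*sqrt(2))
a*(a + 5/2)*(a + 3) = a^3 + 11*a^2/2 + 15*a/2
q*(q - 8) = q^2 - 8*q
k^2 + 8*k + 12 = (k + 2)*(k + 6)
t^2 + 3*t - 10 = (t - 2)*(t + 5)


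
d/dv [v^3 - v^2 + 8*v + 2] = 3*v^2 - 2*v + 8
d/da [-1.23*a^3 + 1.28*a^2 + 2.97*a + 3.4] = -3.69*a^2 + 2.56*a + 2.97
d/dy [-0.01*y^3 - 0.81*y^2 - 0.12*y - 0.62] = -0.03*y^2 - 1.62*y - 0.12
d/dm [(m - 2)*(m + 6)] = 2*m + 4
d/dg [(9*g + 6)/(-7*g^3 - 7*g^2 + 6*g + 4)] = 21*g*(6*g^2 + 9*g + 4)/(49*g^6 + 98*g^5 - 35*g^4 - 140*g^3 - 20*g^2 + 48*g + 16)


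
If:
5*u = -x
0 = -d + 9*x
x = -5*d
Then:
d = 0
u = 0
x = 0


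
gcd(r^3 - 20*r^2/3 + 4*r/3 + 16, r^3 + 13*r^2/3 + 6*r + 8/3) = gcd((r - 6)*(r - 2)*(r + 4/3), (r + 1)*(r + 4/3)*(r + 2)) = r + 4/3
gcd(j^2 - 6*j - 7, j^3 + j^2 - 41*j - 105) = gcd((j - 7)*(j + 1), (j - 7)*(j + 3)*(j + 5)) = j - 7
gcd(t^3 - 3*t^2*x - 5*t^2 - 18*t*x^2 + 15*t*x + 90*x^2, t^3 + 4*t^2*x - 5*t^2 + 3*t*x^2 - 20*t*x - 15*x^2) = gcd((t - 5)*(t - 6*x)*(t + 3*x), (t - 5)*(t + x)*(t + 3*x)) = t^2 + 3*t*x - 5*t - 15*x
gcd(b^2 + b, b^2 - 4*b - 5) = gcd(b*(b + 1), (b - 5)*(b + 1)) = b + 1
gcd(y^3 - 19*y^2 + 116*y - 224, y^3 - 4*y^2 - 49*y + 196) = y^2 - 11*y + 28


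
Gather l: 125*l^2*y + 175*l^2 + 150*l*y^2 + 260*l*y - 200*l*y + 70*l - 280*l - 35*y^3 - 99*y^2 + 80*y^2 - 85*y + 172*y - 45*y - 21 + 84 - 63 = l^2*(125*y + 175) + l*(150*y^2 + 60*y - 210) - 35*y^3 - 19*y^2 + 42*y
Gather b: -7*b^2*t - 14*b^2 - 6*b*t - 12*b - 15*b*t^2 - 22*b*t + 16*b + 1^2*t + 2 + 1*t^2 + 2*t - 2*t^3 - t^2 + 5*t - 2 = b^2*(-7*t - 14) + b*(-15*t^2 - 28*t + 4) - 2*t^3 + 8*t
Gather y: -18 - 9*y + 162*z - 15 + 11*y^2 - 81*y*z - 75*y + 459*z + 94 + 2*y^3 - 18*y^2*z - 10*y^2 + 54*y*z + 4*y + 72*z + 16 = 2*y^3 + y^2*(1 - 18*z) + y*(-27*z - 80) + 693*z + 77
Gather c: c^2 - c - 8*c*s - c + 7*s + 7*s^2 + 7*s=c^2 + c*(-8*s - 2) + 7*s^2 + 14*s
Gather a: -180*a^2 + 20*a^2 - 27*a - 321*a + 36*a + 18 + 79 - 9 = -160*a^2 - 312*a + 88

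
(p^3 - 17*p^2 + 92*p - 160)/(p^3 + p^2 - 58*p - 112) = (p^2 - 9*p + 20)/(p^2 + 9*p + 14)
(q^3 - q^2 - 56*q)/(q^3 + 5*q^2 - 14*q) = (q - 8)/(q - 2)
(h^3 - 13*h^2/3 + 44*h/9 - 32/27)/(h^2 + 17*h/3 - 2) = (h^2 - 4*h + 32/9)/(h + 6)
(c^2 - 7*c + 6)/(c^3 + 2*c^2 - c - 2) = (c - 6)/(c^2 + 3*c + 2)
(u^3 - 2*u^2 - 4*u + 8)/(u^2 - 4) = u - 2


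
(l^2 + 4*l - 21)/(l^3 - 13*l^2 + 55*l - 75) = (l + 7)/(l^2 - 10*l + 25)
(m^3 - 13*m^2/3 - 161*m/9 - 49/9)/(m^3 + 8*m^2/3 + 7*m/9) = (m - 7)/m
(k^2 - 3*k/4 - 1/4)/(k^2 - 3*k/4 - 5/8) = 2*(-4*k^2 + 3*k + 1)/(-8*k^2 + 6*k + 5)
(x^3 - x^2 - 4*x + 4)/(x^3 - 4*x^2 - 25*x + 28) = (x^2 - 4)/(x^2 - 3*x - 28)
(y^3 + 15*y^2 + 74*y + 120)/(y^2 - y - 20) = (y^2 + 11*y + 30)/(y - 5)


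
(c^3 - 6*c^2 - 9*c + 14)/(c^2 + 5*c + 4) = (c^3 - 6*c^2 - 9*c + 14)/(c^2 + 5*c + 4)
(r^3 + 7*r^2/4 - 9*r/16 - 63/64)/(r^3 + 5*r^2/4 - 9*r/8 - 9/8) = (16*r^2 + 16*r - 21)/(8*(2*r^2 + r - 3))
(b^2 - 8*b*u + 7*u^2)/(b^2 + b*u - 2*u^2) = (b - 7*u)/(b + 2*u)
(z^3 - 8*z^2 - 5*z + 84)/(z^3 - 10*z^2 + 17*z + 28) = (z + 3)/(z + 1)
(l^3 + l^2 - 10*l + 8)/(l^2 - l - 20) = (l^2 - 3*l + 2)/(l - 5)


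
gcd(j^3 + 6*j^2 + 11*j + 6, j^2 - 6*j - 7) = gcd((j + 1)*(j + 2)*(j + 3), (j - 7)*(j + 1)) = j + 1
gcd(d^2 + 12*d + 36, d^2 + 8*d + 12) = d + 6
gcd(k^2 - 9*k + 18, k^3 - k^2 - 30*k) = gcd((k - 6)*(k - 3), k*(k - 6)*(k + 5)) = k - 6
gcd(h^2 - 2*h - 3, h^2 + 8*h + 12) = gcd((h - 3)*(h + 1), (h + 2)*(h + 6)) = 1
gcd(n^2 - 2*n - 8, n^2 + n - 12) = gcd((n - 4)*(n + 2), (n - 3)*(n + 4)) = 1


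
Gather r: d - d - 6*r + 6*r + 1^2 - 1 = 0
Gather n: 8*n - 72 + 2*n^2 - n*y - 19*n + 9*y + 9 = 2*n^2 + n*(-y - 11) + 9*y - 63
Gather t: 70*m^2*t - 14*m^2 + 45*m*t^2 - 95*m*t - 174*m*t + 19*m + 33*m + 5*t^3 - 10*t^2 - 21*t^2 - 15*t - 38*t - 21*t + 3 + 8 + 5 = -14*m^2 + 52*m + 5*t^3 + t^2*(45*m - 31) + t*(70*m^2 - 269*m - 74) + 16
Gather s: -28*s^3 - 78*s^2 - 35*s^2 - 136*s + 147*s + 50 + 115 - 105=-28*s^3 - 113*s^2 + 11*s + 60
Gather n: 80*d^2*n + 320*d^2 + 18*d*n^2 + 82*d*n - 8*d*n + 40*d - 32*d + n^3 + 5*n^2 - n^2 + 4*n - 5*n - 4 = 320*d^2 + 8*d + n^3 + n^2*(18*d + 4) + n*(80*d^2 + 74*d - 1) - 4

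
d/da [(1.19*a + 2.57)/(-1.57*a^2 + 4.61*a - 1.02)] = (1.8683*a^2 + 8.0698*a - 13.0615)/(2.4649*a^4 - 14.4754*a^3 + 24.4549*a^2 - 9.4044*a + 1.0404)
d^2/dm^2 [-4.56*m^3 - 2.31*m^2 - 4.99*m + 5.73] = -27.36*m - 4.62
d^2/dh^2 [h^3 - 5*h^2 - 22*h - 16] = 6*h - 10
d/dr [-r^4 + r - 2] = 1 - 4*r^3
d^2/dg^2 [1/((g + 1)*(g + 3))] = 2*((g + 1)^2 + (g + 1)*(g + 3) + (g + 3)^2)/((g + 1)^3*(g + 3)^3)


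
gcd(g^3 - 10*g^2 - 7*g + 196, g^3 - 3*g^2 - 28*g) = g^2 - 3*g - 28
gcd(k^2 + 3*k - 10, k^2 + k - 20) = k + 5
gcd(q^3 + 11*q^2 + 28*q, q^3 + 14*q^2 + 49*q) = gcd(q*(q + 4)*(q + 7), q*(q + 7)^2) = q^2 + 7*q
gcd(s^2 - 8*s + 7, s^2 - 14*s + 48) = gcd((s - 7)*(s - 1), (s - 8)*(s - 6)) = 1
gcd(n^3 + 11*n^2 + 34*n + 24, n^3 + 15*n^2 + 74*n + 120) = n^2 + 10*n + 24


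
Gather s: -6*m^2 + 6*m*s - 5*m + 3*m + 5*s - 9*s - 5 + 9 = -6*m^2 - 2*m + s*(6*m - 4) + 4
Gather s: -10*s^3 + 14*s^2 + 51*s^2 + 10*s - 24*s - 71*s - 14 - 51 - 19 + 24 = -10*s^3 + 65*s^2 - 85*s - 60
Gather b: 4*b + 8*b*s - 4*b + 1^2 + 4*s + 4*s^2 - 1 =8*b*s + 4*s^2 + 4*s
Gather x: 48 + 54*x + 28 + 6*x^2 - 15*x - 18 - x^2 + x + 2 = 5*x^2 + 40*x + 60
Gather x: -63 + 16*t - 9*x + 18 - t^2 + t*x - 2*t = -t^2 + 14*t + x*(t - 9) - 45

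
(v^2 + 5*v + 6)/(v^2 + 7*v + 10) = (v + 3)/(v + 5)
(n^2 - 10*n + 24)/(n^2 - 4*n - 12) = (n - 4)/(n + 2)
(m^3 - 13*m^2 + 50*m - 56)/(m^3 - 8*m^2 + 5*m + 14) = (m - 4)/(m + 1)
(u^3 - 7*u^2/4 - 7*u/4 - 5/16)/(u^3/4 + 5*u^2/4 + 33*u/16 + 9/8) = (16*u^3 - 28*u^2 - 28*u - 5)/(4*u^3 + 20*u^2 + 33*u + 18)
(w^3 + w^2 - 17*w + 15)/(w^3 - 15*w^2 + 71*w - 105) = (w^2 + 4*w - 5)/(w^2 - 12*w + 35)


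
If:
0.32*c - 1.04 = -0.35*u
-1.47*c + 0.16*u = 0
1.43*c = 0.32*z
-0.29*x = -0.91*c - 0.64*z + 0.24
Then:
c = 0.29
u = 2.70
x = 3.00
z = 1.31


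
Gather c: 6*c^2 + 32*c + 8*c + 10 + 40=6*c^2 + 40*c + 50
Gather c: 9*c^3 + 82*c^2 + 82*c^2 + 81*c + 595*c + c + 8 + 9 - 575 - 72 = 9*c^3 + 164*c^2 + 677*c - 630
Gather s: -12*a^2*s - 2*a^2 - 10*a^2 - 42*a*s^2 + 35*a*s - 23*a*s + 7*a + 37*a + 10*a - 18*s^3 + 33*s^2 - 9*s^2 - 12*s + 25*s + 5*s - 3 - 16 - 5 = -12*a^2 + 54*a - 18*s^3 + s^2*(24 - 42*a) + s*(-12*a^2 + 12*a + 18) - 24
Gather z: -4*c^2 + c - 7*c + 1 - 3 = -4*c^2 - 6*c - 2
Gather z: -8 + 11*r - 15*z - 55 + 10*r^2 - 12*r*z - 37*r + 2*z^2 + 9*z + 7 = 10*r^2 - 26*r + 2*z^2 + z*(-12*r - 6) - 56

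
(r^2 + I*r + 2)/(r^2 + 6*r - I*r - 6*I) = (r + 2*I)/(r + 6)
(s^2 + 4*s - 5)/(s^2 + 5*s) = (s - 1)/s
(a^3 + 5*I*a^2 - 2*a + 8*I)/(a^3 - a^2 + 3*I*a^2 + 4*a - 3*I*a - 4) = (a + 2*I)/(a - 1)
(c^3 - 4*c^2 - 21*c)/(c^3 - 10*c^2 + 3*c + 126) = c/(c - 6)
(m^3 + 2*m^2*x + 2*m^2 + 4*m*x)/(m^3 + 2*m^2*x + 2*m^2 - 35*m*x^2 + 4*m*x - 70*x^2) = m*(-m - 2*x)/(-m^2 - 2*m*x + 35*x^2)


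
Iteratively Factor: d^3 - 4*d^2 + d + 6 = (d - 3)*(d^2 - d - 2) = (d - 3)*(d - 2)*(d + 1)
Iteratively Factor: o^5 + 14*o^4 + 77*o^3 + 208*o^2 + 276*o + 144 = (o + 4)*(o^4 + 10*o^3 + 37*o^2 + 60*o + 36) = (o + 3)*(o + 4)*(o^3 + 7*o^2 + 16*o + 12) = (o + 2)*(o + 3)*(o + 4)*(o^2 + 5*o + 6) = (o + 2)*(o + 3)^2*(o + 4)*(o + 2)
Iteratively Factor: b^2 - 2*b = (b - 2)*(b)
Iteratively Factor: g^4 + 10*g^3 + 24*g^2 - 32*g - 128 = (g - 2)*(g^3 + 12*g^2 + 48*g + 64) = (g - 2)*(g + 4)*(g^2 + 8*g + 16) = (g - 2)*(g + 4)^2*(g + 4)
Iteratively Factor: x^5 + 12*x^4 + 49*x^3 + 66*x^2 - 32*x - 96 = (x + 4)*(x^4 + 8*x^3 + 17*x^2 - 2*x - 24) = (x - 1)*(x + 4)*(x^3 + 9*x^2 + 26*x + 24) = (x - 1)*(x + 3)*(x + 4)*(x^2 + 6*x + 8) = (x - 1)*(x + 2)*(x + 3)*(x + 4)*(x + 4)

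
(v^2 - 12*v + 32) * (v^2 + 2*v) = v^4 - 10*v^3 + 8*v^2 + 64*v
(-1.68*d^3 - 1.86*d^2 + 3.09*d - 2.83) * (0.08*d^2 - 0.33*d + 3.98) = -0.1344*d^5 + 0.4056*d^4 - 5.8254*d^3 - 8.6489*d^2 + 13.2321*d - 11.2634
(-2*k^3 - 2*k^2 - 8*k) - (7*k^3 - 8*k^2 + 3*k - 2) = -9*k^3 + 6*k^2 - 11*k + 2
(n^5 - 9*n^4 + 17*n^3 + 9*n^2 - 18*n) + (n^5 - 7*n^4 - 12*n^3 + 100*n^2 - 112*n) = 2*n^5 - 16*n^4 + 5*n^3 + 109*n^2 - 130*n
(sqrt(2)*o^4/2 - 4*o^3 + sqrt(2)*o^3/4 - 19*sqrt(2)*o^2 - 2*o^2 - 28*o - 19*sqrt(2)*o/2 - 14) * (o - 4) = sqrt(2)*o^5/2 - 4*o^4 - 7*sqrt(2)*o^4/4 - 20*sqrt(2)*o^3 + 14*o^3 - 20*o^2 + 133*sqrt(2)*o^2/2 + 38*sqrt(2)*o + 98*o + 56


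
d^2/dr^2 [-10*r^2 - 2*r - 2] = -20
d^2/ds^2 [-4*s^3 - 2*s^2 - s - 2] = -24*s - 4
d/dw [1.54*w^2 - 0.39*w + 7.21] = 3.08*w - 0.39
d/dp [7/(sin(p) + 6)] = -7*cos(p)/(sin(p) + 6)^2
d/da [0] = 0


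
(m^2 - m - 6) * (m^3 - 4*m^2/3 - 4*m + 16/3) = m^5 - 7*m^4/3 - 26*m^3/3 + 52*m^2/3 + 56*m/3 - 32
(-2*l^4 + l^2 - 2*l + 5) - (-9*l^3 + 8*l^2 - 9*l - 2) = -2*l^4 + 9*l^3 - 7*l^2 + 7*l + 7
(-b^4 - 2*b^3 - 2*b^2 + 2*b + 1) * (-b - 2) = b^5 + 4*b^4 + 6*b^3 + 2*b^2 - 5*b - 2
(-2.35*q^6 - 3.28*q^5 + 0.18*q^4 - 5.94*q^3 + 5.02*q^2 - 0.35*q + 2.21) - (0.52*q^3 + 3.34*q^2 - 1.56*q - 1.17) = -2.35*q^6 - 3.28*q^5 + 0.18*q^4 - 6.46*q^3 + 1.68*q^2 + 1.21*q + 3.38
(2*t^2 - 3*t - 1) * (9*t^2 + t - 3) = 18*t^4 - 25*t^3 - 18*t^2 + 8*t + 3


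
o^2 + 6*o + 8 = (o + 2)*(o + 4)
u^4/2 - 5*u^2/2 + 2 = (u/2 + 1)*(u - 2)*(u - 1)*(u + 1)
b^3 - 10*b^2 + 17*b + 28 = (b - 7)*(b - 4)*(b + 1)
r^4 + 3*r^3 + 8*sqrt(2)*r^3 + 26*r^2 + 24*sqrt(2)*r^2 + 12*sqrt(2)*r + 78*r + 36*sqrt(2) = (r + 3)*(r + sqrt(2))^2*(r + 6*sqrt(2))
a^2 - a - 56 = (a - 8)*(a + 7)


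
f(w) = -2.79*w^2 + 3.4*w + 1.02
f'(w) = 3.4 - 5.58*w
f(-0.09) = 0.69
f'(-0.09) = 3.90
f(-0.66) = -2.44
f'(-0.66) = 7.08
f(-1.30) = -8.12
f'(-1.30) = 10.65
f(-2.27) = -21.07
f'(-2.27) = 16.07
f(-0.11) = 0.61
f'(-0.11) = 4.01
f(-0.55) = -1.69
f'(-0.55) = 6.47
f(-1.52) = -10.59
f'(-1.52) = 11.88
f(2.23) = -5.27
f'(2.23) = -9.04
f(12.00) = -359.94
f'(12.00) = -63.56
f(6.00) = -79.02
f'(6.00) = -30.08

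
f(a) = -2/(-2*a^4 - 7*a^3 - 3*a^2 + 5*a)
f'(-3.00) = 0.44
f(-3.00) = 0.13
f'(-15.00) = 0.00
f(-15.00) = 0.00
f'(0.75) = -12.66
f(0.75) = 1.31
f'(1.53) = -0.13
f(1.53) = 0.06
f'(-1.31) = -3.03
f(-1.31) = 1.08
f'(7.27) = -0.00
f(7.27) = 0.00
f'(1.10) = -0.70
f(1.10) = 0.19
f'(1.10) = -0.70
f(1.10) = 0.19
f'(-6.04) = 0.00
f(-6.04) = 0.00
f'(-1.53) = -40.16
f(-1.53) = 3.56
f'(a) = -2*(8*a^3 + 21*a^2 + 6*a - 5)/(-2*a^4 - 7*a^3 - 3*a^2 + 5*a)^2 = 2*(-8*a^3 - 21*a^2 - 6*a + 5)/(a^2*(2*a^3 + 7*a^2 + 3*a - 5)^2)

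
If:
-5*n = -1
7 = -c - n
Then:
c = -36/5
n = 1/5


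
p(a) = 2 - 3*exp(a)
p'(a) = -3*exp(a)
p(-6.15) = 1.99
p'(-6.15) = -0.01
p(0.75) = -4.35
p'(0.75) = -6.35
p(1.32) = -9.23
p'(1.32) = -11.23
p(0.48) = -2.85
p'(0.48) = -4.85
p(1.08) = -6.83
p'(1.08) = -8.83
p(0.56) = -3.25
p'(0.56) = -5.25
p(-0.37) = -0.07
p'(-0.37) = -2.07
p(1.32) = -9.23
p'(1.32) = -11.23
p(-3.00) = 1.85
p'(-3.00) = -0.15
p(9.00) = -24307.25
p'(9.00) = -24309.25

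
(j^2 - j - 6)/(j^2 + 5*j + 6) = (j - 3)/(j + 3)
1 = 1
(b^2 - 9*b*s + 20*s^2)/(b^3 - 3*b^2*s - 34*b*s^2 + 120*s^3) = 1/(b + 6*s)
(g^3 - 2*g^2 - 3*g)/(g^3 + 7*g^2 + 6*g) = (g - 3)/(g + 6)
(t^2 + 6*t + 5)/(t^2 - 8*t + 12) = (t^2 + 6*t + 5)/(t^2 - 8*t + 12)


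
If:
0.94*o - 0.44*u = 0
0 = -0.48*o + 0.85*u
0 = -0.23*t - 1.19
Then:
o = 0.00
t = -5.17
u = 0.00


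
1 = 1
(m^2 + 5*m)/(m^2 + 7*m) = (m + 5)/(m + 7)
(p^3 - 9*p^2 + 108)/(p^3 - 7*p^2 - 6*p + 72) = (p - 6)/(p - 4)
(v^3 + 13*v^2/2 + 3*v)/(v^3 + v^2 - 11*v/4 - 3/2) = 2*v*(v + 6)/(2*v^2 + v - 6)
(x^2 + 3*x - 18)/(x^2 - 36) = (x - 3)/(x - 6)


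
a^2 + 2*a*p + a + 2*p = (a + 1)*(a + 2*p)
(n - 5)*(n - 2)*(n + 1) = n^3 - 6*n^2 + 3*n + 10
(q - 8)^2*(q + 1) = q^3 - 15*q^2 + 48*q + 64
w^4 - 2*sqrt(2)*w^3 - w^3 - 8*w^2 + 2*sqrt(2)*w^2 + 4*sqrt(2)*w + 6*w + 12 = (w - 2)*(w + 1)*(w - 3*sqrt(2))*(w + sqrt(2))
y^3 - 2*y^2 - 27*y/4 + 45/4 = (y - 3)*(y - 3/2)*(y + 5/2)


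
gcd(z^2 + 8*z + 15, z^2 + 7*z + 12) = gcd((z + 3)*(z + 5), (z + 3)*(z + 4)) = z + 3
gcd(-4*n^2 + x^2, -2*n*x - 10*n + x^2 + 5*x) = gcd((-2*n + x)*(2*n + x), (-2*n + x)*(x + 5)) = -2*n + x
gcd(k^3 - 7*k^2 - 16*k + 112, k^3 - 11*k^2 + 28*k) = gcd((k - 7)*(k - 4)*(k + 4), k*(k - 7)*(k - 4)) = k^2 - 11*k + 28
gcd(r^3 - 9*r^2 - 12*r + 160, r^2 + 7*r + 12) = r + 4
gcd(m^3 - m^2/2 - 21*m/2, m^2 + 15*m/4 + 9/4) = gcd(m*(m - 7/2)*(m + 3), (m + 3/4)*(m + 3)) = m + 3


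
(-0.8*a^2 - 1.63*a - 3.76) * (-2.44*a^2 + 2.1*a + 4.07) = 1.952*a^4 + 2.2972*a^3 + 2.4954*a^2 - 14.5301*a - 15.3032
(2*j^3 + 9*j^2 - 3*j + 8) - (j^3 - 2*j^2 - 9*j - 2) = j^3 + 11*j^2 + 6*j + 10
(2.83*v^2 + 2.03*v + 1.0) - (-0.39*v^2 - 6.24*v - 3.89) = 3.22*v^2 + 8.27*v + 4.89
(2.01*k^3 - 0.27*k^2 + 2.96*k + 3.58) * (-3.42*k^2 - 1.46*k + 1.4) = -6.8742*k^5 - 2.0112*k^4 - 6.915*k^3 - 16.9432*k^2 - 1.0828*k + 5.012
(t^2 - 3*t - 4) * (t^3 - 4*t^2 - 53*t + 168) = t^5 - 7*t^4 - 45*t^3 + 343*t^2 - 292*t - 672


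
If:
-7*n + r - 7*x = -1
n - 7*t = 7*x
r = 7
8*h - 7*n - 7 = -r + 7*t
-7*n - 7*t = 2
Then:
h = -1/4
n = 2/5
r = 7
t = -24/35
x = 26/35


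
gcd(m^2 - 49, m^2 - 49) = m^2 - 49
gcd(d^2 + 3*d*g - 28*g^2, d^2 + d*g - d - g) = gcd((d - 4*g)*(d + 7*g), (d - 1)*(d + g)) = 1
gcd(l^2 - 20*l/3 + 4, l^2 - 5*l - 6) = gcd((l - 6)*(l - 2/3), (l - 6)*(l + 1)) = l - 6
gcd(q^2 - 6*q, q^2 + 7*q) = q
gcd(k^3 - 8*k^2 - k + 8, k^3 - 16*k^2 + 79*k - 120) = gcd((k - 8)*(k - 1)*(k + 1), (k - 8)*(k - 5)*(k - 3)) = k - 8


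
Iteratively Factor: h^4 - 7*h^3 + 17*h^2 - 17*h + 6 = (h - 3)*(h^3 - 4*h^2 + 5*h - 2) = (h - 3)*(h - 1)*(h^2 - 3*h + 2) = (h - 3)*(h - 2)*(h - 1)*(h - 1)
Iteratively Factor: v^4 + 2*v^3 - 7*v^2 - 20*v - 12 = (v + 2)*(v^3 - 7*v - 6) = (v + 1)*(v + 2)*(v^2 - v - 6) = (v + 1)*(v + 2)^2*(v - 3)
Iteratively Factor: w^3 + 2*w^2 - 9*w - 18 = (w + 3)*(w^2 - w - 6) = (w + 2)*(w + 3)*(w - 3)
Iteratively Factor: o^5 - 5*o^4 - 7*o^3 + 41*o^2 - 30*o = (o)*(o^4 - 5*o^3 - 7*o^2 + 41*o - 30) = o*(o + 3)*(o^3 - 8*o^2 + 17*o - 10) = o*(o - 5)*(o + 3)*(o^2 - 3*o + 2) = o*(o - 5)*(o - 1)*(o + 3)*(o - 2)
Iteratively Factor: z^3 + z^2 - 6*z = (z + 3)*(z^2 - 2*z) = (z - 2)*(z + 3)*(z)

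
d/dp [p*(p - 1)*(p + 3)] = 3*p^2 + 4*p - 3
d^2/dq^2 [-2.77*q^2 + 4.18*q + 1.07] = -5.54000000000000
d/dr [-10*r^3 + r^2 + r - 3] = -30*r^2 + 2*r + 1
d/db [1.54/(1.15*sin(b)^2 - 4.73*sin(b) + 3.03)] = (7.2842 - 3.542*sin(b))*cos(b)/(1.15*sin(b)^2 - 4.73*sin(b) + 3.03)^2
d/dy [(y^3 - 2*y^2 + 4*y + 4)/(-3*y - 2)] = 2*(-3*y^3 + 4*y + 2)/(9*y^2 + 12*y + 4)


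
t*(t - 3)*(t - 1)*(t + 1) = t^4 - 3*t^3 - t^2 + 3*t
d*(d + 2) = d^2 + 2*d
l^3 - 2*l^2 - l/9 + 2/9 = (l - 2)*(l - 1/3)*(l + 1/3)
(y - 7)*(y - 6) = y^2 - 13*y + 42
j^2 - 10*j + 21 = (j - 7)*(j - 3)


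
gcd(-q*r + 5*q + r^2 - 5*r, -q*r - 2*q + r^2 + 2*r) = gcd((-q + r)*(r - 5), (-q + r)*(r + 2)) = q - r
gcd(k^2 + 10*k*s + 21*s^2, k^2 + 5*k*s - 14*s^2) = k + 7*s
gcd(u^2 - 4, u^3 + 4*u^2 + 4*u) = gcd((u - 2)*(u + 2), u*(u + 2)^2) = u + 2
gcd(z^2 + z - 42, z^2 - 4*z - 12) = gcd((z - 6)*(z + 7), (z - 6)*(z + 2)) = z - 6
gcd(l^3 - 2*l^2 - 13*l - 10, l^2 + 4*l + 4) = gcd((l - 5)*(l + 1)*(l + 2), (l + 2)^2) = l + 2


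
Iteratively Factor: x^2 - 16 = (x + 4)*(x - 4)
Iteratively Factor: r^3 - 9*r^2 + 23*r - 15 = (r - 1)*(r^2 - 8*r + 15) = (r - 3)*(r - 1)*(r - 5)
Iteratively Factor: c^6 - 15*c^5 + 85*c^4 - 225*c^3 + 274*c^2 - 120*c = (c)*(c^5 - 15*c^4 + 85*c^3 - 225*c^2 + 274*c - 120) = c*(c - 5)*(c^4 - 10*c^3 + 35*c^2 - 50*c + 24) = c*(c - 5)*(c - 3)*(c^3 - 7*c^2 + 14*c - 8) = c*(c - 5)*(c - 4)*(c - 3)*(c^2 - 3*c + 2) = c*(c - 5)*(c - 4)*(c - 3)*(c - 1)*(c - 2)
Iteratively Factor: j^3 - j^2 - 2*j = (j + 1)*(j^2 - 2*j) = j*(j + 1)*(j - 2)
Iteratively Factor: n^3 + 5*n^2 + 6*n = (n + 2)*(n^2 + 3*n) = (n + 2)*(n + 3)*(n)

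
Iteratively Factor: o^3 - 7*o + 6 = (o - 1)*(o^2 + o - 6) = (o - 2)*(o - 1)*(o + 3)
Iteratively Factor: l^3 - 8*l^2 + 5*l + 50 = (l + 2)*(l^2 - 10*l + 25) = (l - 5)*(l + 2)*(l - 5)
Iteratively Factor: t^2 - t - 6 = (t - 3)*(t + 2)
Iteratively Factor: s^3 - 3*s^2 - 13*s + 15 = (s + 3)*(s^2 - 6*s + 5) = (s - 5)*(s + 3)*(s - 1)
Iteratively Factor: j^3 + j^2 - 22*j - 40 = (j - 5)*(j^2 + 6*j + 8) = (j - 5)*(j + 4)*(j + 2)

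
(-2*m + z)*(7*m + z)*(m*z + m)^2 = -14*m^4*z^2 - 28*m^4*z - 14*m^4 + 5*m^3*z^3 + 10*m^3*z^2 + 5*m^3*z + m^2*z^4 + 2*m^2*z^3 + m^2*z^2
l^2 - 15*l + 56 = (l - 8)*(l - 7)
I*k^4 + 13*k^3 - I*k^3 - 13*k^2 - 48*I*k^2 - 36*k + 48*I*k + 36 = (k - 6*I)^2*(k - I)*(I*k - I)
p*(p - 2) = p^2 - 2*p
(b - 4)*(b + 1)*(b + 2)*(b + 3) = b^4 + 2*b^3 - 13*b^2 - 38*b - 24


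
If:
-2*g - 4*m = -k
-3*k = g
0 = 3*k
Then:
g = 0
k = 0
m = 0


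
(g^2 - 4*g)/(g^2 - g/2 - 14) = 2*g/(2*g + 7)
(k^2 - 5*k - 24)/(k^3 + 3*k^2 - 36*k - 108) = (k - 8)/(k^2 - 36)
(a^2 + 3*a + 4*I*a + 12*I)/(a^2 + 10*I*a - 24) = (a + 3)/(a + 6*I)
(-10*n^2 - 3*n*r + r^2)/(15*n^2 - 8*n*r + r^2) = (2*n + r)/(-3*n + r)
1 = 1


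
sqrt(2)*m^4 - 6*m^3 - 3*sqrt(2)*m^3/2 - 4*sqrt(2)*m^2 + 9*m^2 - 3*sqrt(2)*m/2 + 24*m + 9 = (m - 3)*(m + 1)*(m - 3*sqrt(2))*(sqrt(2)*m + sqrt(2)/2)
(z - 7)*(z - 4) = z^2 - 11*z + 28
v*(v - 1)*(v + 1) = v^3 - v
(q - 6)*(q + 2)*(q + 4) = q^3 - 28*q - 48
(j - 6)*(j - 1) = j^2 - 7*j + 6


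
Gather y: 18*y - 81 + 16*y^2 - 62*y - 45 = 16*y^2 - 44*y - 126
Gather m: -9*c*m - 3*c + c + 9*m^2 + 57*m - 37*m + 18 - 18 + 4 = -2*c + 9*m^2 + m*(20 - 9*c) + 4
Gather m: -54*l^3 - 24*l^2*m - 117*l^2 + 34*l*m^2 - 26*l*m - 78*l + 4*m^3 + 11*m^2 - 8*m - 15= -54*l^3 - 117*l^2 - 78*l + 4*m^3 + m^2*(34*l + 11) + m*(-24*l^2 - 26*l - 8) - 15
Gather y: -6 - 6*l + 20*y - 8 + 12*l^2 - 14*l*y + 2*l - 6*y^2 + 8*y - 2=12*l^2 - 4*l - 6*y^2 + y*(28 - 14*l) - 16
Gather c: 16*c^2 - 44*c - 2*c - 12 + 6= 16*c^2 - 46*c - 6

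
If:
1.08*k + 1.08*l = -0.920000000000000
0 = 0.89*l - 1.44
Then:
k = -2.47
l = 1.62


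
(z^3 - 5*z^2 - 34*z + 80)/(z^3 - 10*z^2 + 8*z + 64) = (z^2 + 3*z - 10)/(z^2 - 2*z - 8)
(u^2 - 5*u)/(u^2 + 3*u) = (u - 5)/(u + 3)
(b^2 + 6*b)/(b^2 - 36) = b/(b - 6)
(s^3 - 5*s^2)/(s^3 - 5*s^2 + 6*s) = s*(s - 5)/(s^2 - 5*s + 6)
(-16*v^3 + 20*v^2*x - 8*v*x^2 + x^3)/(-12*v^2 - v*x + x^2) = (4*v^2 - 4*v*x + x^2)/(3*v + x)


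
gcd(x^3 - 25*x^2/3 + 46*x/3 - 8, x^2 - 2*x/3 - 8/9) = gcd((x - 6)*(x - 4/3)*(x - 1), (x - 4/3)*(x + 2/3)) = x - 4/3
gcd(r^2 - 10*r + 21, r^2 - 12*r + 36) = 1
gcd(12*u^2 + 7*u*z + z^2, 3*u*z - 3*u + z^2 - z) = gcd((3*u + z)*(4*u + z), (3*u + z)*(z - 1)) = 3*u + z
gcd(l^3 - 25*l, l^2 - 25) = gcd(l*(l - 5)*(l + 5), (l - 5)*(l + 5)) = l^2 - 25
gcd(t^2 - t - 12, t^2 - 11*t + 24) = 1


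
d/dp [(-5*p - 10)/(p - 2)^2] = 5*(p + 6)/(p - 2)^3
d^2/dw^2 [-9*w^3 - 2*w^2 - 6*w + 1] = -54*w - 4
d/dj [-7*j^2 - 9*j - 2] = -14*j - 9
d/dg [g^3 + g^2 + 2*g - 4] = 3*g^2 + 2*g + 2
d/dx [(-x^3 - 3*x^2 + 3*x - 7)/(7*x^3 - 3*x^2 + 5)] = 3*(8*x^4 - 14*x^3 + 47*x^2 - 24*x + 5)/(49*x^6 - 42*x^5 + 9*x^4 + 70*x^3 - 30*x^2 + 25)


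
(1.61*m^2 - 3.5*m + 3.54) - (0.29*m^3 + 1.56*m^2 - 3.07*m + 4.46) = -0.29*m^3 + 0.05*m^2 - 0.43*m - 0.92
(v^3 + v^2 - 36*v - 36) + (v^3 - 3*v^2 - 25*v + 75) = 2*v^3 - 2*v^2 - 61*v + 39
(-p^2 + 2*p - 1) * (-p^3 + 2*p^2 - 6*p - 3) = p^5 - 4*p^4 + 11*p^3 - 11*p^2 + 3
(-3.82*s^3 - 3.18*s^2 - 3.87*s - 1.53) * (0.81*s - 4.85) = -3.0942*s^4 + 15.9512*s^3 + 12.2883*s^2 + 17.5302*s + 7.4205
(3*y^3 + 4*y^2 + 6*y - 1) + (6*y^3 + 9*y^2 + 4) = 9*y^3 + 13*y^2 + 6*y + 3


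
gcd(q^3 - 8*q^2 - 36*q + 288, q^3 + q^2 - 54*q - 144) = q^2 - 2*q - 48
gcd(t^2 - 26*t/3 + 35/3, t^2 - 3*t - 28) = t - 7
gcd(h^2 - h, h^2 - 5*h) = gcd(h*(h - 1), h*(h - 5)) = h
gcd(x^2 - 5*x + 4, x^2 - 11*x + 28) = x - 4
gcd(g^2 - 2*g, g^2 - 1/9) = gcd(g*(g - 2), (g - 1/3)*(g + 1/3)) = 1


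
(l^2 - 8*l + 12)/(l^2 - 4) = (l - 6)/(l + 2)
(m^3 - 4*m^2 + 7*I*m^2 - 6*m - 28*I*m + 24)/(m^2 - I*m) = (m^3 + m^2*(-4 + 7*I) - 2*m*(3 + 14*I) + 24)/(m*(m - I))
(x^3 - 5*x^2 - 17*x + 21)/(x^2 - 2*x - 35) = (x^2 + 2*x - 3)/(x + 5)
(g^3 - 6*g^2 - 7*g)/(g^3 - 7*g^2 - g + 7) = g/(g - 1)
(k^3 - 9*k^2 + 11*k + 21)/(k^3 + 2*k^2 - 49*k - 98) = (k^2 - 2*k - 3)/(k^2 + 9*k + 14)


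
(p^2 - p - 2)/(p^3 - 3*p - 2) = 1/(p + 1)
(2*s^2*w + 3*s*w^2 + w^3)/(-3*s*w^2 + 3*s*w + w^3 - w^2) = (-2*s^2 - 3*s*w - w^2)/(3*s*w - 3*s - w^2 + w)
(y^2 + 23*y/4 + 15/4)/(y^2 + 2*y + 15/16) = 4*(y + 5)/(4*y + 5)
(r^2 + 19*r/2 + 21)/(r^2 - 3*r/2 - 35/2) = (r + 6)/(r - 5)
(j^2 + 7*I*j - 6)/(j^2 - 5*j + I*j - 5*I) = (j + 6*I)/(j - 5)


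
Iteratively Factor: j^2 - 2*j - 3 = (j - 3)*(j + 1)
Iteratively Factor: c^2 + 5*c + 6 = (c + 2)*(c + 3)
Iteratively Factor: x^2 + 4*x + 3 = (x + 3)*(x + 1)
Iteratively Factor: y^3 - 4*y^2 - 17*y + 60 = (y - 3)*(y^2 - y - 20) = (y - 5)*(y - 3)*(y + 4)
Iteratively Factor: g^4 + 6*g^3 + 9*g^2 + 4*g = (g + 4)*(g^3 + 2*g^2 + g) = g*(g + 4)*(g^2 + 2*g + 1) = g*(g + 1)*(g + 4)*(g + 1)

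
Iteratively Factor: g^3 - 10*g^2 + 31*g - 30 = (g - 2)*(g^2 - 8*g + 15) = (g - 3)*(g - 2)*(g - 5)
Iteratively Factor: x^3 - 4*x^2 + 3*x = (x - 3)*(x^2 - x) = (x - 3)*(x - 1)*(x)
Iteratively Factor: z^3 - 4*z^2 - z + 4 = (z - 4)*(z^2 - 1) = (z - 4)*(z - 1)*(z + 1)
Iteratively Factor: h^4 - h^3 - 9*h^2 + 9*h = (h + 3)*(h^3 - 4*h^2 + 3*h) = (h - 3)*(h + 3)*(h^2 - h) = (h - 3)*(h - 1)*(h + 3)*(h)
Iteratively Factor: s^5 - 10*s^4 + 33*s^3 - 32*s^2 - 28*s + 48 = (s - 2)*(s^4 - 8*s^3 + 17*s^2 + 2*s - 24) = (s - 2)*(s + 1)*(s^3 - 9*s^2 + 26*s - 24) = (s - 3)*(s - 2)*(s + 1)*(s^2 - 6*s + 8) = (s - 3)*(s - 2)^2*(s + 1)*(s - 4)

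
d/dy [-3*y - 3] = -3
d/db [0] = 0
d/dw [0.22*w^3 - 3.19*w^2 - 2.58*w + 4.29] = 0.66*w^2 - 6.38*w - 2.58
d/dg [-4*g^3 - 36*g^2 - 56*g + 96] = -12*g^2 - 72*g - 56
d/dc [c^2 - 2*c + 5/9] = 2*c - 2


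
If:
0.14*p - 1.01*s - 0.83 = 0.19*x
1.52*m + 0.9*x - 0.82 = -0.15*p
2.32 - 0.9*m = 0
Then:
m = 2.58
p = -6.0*x - 20.6548148148148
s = -1.01980198019802*x - 3.68482581591492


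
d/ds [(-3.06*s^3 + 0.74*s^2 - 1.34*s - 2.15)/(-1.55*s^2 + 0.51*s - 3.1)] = (4.743*s^4 - 3.1212*s^3 + 26.7584*s^2 - 11.253*s + 5.2505)/(2.4025*s^4 - 1.581*s^3 + 9.8701*s^2 - 3.162*s + 9.61)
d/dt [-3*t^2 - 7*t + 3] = -6*t - 7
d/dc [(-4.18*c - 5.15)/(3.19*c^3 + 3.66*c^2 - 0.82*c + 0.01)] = (26.6684*c^3 + 64.5843*c^2 + 37.698*c - 4.2648)/(10.1761*c^6 + 23.3508*c^5 + 8.164*c^4 - 5.9386*c^3 + 0.7456*c^2 - 0.0164*c + 0.0001)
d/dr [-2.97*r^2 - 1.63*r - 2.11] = -5.94*r - 1.63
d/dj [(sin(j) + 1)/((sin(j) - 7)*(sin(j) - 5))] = (-2*sin(j) + cos(j)^2 + 46)*cos(j)/((sin(j) - 7)^2*(sin(j) - 5)^2)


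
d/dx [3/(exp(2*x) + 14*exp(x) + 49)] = 6*(-exp(x) - 7)*exp(x)/(exp(2*x) + 14*exp(x) + 49)^2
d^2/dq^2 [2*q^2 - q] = 4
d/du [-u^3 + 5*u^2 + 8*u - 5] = -3*u^2 + 10*u + 8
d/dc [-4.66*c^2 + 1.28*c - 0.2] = 1.28 - 9.32*c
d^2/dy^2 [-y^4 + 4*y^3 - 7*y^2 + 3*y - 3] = -12*y^2 + 24*y - 14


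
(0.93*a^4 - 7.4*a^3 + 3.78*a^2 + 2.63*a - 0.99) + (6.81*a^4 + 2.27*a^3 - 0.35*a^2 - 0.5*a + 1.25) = 7.74*a^4 - 5.13*a^3 + 3.43*a^2 + 2.13*a + 0.26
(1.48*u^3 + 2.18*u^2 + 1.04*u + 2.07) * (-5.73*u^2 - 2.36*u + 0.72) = -8.4804*u^5 - 15.9842*u^4 - 10.0384*u^3 - 12.7459*u^2 - 4.1364*u + 1.4904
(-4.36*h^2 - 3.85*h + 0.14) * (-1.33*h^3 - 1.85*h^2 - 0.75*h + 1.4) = 5.7988*h^5 + 13.1865*h^4 + 10.2063*h^3 - 3.4755*h^2 - 5.495*h + 0.196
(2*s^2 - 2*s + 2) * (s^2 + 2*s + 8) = 2*s^4 + 2*s^3 + 14*s^2 - 12*s + 16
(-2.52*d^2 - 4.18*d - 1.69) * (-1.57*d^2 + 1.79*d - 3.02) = 3.9564*d^4 + 2.0518*d^3 + 2.7815*d^2 + 9.5985*d + 5.1038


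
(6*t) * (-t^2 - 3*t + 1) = -6*t^3 - 18*t^2 + 6*t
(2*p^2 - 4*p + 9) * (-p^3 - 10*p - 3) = -2*p^5 + 4*p^4 - 29*p^3 + 34*p^2 - 78*p - 27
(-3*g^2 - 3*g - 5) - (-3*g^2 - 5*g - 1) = 2*g - 4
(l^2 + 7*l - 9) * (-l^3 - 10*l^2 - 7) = -l^5 - 17*l^4 - 61*l^3 + 83*l^2 - 49*l + 63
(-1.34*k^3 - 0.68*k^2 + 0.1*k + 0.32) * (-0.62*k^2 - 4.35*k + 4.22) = 0.8308*k^5 + 6.2506*k^4 - 2.7588*k^3 - 3.503*k^2 - 0.97*k + 1.3504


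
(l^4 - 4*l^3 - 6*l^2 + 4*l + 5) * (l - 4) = l^5 - 8*l^4 + 10*l^3 + 28*l^2 - 11*l - 20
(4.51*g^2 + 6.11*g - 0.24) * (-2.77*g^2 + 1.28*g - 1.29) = -12.4927*g^4 - 11.1519*g^3 + 2.6677*g^2 - 8.1891*g + 0.3096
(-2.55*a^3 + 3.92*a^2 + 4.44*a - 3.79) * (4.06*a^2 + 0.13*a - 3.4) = -10.353*a^5 + 15.5837*a^4 + 27.206*a^3 - 28.1382*a^2 - 15.5887*a + 12.886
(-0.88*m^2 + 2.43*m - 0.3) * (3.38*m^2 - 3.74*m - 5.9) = -2.9744*m^4 + 11.5046*m^3 - 4.9102*m^2 - 13.215*m + 1.77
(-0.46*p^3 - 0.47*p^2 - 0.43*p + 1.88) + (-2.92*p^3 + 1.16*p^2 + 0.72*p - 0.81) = -3.38*p^3 + 0.69*p^2 + 0.29*p + 1.07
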